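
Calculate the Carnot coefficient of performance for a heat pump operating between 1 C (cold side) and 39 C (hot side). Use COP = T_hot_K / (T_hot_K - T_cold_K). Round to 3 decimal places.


Convert to Kelvin:
  T_hot = 39 + 273.15 = 312.15 K
  T_cold = 1 + 273.15 = 274.15 K
Apply Carnot COP formula:
  COP = T_hot_K / (T_hot_K - T_cold_K) = 312.15 / 38.0
  COP = 8.214

8.214


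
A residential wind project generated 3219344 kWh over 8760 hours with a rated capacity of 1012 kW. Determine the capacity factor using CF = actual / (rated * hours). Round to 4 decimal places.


Capacity factor = actual output / maximum possible output
Maximum possible = rated * hours = 1012 * 8760 = 8865120 kWh
CF = 3219344 / 8865120
CF = 0.3631

0.3631


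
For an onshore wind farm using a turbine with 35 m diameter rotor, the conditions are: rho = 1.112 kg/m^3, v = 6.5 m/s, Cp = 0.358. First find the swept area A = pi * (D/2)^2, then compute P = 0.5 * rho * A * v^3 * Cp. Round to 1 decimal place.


Step 1 -- Compute swept area:
  A = pi * (D/2)^2 = pi * (35/2)^2 = 962.11 m^2
Step 2 -- Apply wind power equation:
  P = 0.5 * rho * A * v^3 * Cp
  v^3 = 6.5^3 = 274.625
  P = 0.5 * 1.112 * 962.11 * 274.625 * 0.358
  P = 52592.5 W

52592.5


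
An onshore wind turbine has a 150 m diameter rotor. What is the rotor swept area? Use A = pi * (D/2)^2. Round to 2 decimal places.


Compute the rotor radius:
  r = D / 2 = 150 / 2 = 75.0 m
Calculate swept area:
  A = pi * r^2 = pi * 75.0^2
  A = 17671.46 m^2

17671.46


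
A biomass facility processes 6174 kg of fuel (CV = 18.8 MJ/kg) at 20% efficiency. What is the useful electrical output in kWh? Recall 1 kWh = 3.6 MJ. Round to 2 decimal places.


Total energy = mass * CV = 6174 * 18.8 = 116071.2 MJ
Useful energy = total * eta = 116071.2 * 0.2 = 23214.24 MJ
Convert to kWh: 23214.24 / 3.6
Useful energy = 6448.40 kWh

6448.40


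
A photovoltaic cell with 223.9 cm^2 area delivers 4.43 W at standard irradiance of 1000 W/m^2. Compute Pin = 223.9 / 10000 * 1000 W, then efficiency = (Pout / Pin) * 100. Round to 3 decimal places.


First compute the input power:
  Pin = area_cm2 / 10000 * G = 223.9 / 10000 * 1000 = 22.39 W
Then compute efficiency:
  Efficiency = (Pout / Pin) * 100 = (4.43 / 22.39) * 100
  Efficiency = 19.786%

19.786


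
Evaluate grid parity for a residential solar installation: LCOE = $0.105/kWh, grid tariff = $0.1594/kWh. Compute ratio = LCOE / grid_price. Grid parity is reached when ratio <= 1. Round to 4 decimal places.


Compare LCOE to grid price:
  LCOE = $0.105/kWh, Grid price = $0.1594/kWh
  Ratio = LCOE / grid_price = 0.105 / 0.1594 = 0.6587
  Grid parity achieved (ratio <= 1)? yes

0.6587


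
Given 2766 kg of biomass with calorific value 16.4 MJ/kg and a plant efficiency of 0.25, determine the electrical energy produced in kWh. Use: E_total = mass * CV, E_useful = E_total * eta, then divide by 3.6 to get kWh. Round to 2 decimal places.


Total energy = mass * CV = 2766 * 16.4 = 45362.4 MJ
Useful energy = total * eta = 45362.4 * 0.25 = 11340.6 MJ
Convert to kWh: 11340.6 / 3.6
Useful energy = 3150.17 kWh

3150.17


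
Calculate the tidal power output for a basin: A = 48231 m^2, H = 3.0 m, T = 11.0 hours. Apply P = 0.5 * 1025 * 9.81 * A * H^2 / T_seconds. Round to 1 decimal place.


Convert period to seconds: T = 11.0 * 3600 = 39600.0 s
H^2 = 3.0^2 = 9.0
P = 0.5 * rho * g * A * H^2 / T
P = 0.5 * 1025 * 9.81 * 48231 * 9.0 / 39600.0
P = 55110.8 W

55110.8


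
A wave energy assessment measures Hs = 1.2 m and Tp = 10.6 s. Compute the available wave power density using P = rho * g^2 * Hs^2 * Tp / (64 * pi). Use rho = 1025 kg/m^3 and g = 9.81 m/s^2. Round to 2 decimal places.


Apply wave power formula:
  g^2 = 9.81^2 = 96.2361
  Hs^2 = 1.2^2 = 1.44
  Numerator = rho * g^2 * Hs^2 * Tp = 1025 * 96.2361 * 1.44 * 10.6 = 1505671.53
  Denominator = 64 * pi = 201.0619
  P = 1505671.53 / 201.0619 = 7488.60 W/m

7488.60


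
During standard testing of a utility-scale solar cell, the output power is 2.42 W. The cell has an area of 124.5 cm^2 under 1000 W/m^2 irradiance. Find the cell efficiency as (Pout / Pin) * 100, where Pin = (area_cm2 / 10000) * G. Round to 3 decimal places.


First compute the input power:
  Pin = area_cm2 / 10000 * G = 124.5 / 10000 * 1000 = 12.45 W
Then compute efficiency:
  Efficiency = (Pout / Pin) * 100 = (2.42 / 12.45) * 100
  Efficiency = 19.438%

19.438


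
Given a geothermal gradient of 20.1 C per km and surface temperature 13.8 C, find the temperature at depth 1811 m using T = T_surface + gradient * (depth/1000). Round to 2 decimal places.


Convert depth to km: 1811 / 1000 = 1.811 km
Temperature increase = gradient * depth_km = 20.1 * 1.811 = 36.4 C
Temperature at depth = T_surface + delta_T = 13.8 + 36.4
T = 50.20 C

50.20


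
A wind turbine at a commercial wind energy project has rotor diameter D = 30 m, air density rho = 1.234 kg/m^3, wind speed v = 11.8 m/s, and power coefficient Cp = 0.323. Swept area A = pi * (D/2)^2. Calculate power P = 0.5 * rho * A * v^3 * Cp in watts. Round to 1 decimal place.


Step 1 -- Compute swept area:
  A = pi * (D/2)^2 = pi * (30/2)^2 = 706.86 m^2
Step 2 -- Apply wind power equation:
  P = 0.5 * rho * A * v^3 * Cp
  v^3 = 11.8^3 = 1643.032
  P = 0.5 * 1.234 * 706.86 * 1643.032 * 0.323
  P = 231454.8 W

231454.8


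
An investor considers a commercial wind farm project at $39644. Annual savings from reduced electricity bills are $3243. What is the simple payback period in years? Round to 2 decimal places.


Simple payback period = initial cost / annual savings
Payback = 39644 / 3243
Payback = 12.22 years

12.22


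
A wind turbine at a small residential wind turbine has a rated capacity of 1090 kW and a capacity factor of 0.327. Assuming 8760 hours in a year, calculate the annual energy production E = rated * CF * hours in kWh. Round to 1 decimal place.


Annual energy = rated_kW * capacity_factor * hours_per_year
Given: P_rated = 1090 kW, CF = 0.327, hours = 8760
E = 1090 * 0.327 * 8760
E = 3122326.8 kWh

3122326.8


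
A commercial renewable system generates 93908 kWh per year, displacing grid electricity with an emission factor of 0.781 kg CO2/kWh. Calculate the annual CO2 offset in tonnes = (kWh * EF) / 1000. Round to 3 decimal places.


CO2 offset in kg = generation * emission_factor
CO2 offset = 93908 * 0.781 = 73342.15 kg
Convert to tonnes:
  CO2 offset = 73342.15 / 1000 = 73.342 tonnes

73.342


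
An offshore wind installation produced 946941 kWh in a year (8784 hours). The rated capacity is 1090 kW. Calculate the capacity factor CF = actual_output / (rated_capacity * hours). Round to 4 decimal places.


Capacity factor = actual output / maximum possible output
Maximum possible = rated * hours = 1090 * 8784 = 9574560 kWh
CF = 946941 / 9574560
CF = 0.0989

0.0989


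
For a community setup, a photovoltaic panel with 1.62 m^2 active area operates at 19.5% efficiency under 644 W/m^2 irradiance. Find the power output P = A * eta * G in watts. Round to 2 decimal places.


Use the solar power formula P = A * eta * G.
Given: A = 1.62 m^2, eta = 0.195, G = 644 W/m^2
P = 1.62 * 0.195 * 644
P = 203.44 W

203.44


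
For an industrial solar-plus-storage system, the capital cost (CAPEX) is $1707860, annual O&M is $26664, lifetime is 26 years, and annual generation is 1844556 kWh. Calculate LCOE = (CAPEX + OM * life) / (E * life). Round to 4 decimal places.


Total cost = CAPEX + OM * lifetime = 1707860 + 26664 * 26 = 1707860 + 693264 = 2401124
Total generation = annual * lifetime = 1844556 * 26 = 47958456 kWh
LCOE = 2401124 / 47958456
LCOE = 0.0501 $/kWh

0.0501


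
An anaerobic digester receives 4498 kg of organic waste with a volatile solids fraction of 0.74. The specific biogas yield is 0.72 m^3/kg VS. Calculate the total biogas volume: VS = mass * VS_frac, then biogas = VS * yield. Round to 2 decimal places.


Compute volatile solids:
  VS = mass * VS_fraction = 4498 * 0.74 = 3328.52 kg
Calculate biogas volume:
  Biogas = VS * specific_yield = 3328.52 * 0.72
  Biogas = 2396.53 m^3

2396.53


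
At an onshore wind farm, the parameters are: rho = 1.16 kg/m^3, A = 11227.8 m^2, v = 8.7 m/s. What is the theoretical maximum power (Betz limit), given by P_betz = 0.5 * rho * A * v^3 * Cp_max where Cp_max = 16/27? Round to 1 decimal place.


The Betz coefficient Cp_max = 16/27 = 0.5926
v^3 = 8.7^3 = 658.503
P_betz = 0.5 * rho * A * v^3 * Cp_max
P_betz = 0.5 * 1.16 * 11227.8 * 658.503 * 0.5926
P_betz = 2541187.1 W

2541187.1


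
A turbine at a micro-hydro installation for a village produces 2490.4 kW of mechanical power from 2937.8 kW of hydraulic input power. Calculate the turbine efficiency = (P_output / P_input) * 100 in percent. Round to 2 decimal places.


Turbine efficiency = (output power / input power) * 100
eta = (2490.4 / 2937.8) * 100
eta = 84.77%

84.77


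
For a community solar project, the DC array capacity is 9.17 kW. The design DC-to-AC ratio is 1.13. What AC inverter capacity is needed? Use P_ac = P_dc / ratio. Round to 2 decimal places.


The inverter AC capacity is determined by the DC/AC ratio.
Given: P_dc = 9.17 kW, DC/AC ratio = 1.13
P_ac = P_dc / ratio = 9.17 / 1.13
P_ac = 8.12 kW

8.12


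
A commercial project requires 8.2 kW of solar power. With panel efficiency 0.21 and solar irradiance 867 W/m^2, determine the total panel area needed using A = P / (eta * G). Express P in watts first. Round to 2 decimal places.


Convert target power to watts: P = 8.2 * 1000 = 8200.0 W
Compute denominator: eta * G = 0.21 * 867 = 182.07
Required area A = P / (eta * G) = 8200.0 / 182.07
A = 45.04 m^2

45.04


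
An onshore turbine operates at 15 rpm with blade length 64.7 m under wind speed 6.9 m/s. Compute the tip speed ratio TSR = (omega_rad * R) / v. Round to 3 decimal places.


Convert rotational speed to rad/s:
  omega = 15 * 2 * pi / 60 = 1.5708 rad/s
Compute tip speed:
  v_tip = omega * R = 1.5708 * 64.7 = 101.631 m/s
Tip speed ratio:
  TSR = v_tip / v_wind = 101.631 / 6.9 = 14.729

14.729


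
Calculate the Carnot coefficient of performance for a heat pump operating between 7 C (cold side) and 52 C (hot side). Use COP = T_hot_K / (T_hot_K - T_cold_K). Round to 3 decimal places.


Convert to Kelvin:
  T_hot = 52 + 273.15 = 325.15 K
  T_cold = 7 + 273.15 = 280.15 K
Apply Carnot COP formula:
  COP = T_hot_K / (T_hot_K - T_cold_K) = 325.15 / 45.0
  COP = 7.226

7.226


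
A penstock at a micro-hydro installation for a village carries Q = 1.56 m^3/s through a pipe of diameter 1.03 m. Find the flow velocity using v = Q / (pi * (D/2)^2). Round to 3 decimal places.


Compute pipe cross-sectional area:
  A = pi * (D/2)^2 = pi * (1.03/2)^2 = 0.8332 m^2
Calculate velocity:
  v = Q / A = 1.56 / 0.8332
  v = 1.872 m/s

1.872


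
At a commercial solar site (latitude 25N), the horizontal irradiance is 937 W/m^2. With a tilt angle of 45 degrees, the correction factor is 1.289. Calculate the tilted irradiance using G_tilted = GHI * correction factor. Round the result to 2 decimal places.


Identify the given values:
  GHI = 937 W/m^2, tilt correction factor = 1.289
Apply the formula G_tilted = GHI * factor:
  G_tilted = 937 * 1.289
  G_tilted = 1207.79 W/m^2

1207.79


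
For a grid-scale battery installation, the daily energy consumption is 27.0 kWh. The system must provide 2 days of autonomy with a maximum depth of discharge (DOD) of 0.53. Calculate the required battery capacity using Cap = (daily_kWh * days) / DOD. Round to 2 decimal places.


Total energy needed = daily * days = 27.0 * 2 = 54.0 kWh
Account for depth of discharge:
  Cap = total_energy / DOD = 54.0 / 0.53
  Cap = 101.89 kWh

101.89


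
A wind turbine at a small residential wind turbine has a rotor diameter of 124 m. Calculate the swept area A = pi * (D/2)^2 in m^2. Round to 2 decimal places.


Compute the rotor radius:
  r = D / 2 = 124 / 2 = 62.0 m
Calculate swept area:
  A = pi * r^2 = pi * 62.0^2
  A = 12076.28 m^2

12076.28


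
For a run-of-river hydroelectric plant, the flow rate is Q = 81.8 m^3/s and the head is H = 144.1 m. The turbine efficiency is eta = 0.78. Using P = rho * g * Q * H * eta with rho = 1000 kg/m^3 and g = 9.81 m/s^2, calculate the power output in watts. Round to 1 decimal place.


Apply the hydropower formula P = rho * g * Q * H * eta
rho * g = 1000 * 9.81 = 9810.0
P = 9810.0 * 81.8 * 144.1 * 0.78
P = 90194674.3 W

90194674.3


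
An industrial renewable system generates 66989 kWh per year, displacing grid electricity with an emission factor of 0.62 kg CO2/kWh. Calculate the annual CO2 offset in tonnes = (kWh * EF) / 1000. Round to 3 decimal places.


CO2 offset in kg = generation * emission_factor
CO2 offset = 66989 * 0.62 = 41533.18 kg
Convert to tonnes:
  CO2 offset = 41533.18 / 1000 = 41.533 tonnes

41.533


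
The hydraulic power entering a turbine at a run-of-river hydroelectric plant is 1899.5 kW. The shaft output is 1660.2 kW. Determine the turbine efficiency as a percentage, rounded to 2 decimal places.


Turbine efficiency = (output power / input power) * 100
eta = (1660.2 / 1899.5) * 100
eta = 87.40%

87.40


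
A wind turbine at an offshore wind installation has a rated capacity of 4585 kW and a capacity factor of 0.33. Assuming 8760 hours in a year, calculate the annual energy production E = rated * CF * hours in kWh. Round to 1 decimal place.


Annual energy = rated_kW * capacity_factor * hours_per_year
Given: P_rated = 4585 kW, CF = 0.33, hours = 8760
E = 4585 * 0.33 * 8760
E = 13254318.0 kWh

13254318.0


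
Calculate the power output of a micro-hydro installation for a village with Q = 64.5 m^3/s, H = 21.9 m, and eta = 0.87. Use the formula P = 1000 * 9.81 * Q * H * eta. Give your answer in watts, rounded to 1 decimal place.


Apply the hydropower formula P = rho * g * Q * H * eta
rho * g = 1000 * 9.81 = 9810.0
P = 9810.0 * 64.5 * 21.9 * 0.87
P = 12055690.5 W

12055690.5


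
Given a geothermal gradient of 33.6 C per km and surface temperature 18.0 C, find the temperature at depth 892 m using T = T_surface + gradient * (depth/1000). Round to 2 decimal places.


Convert depth to km: 892 / 1000 = 0.892 km
Temperature increase = gradient * depth_km = 33.6 * 0.892 = 29.97 C
Temperature at depth = T_surface + delta_T = 18.0 + 29.97
T = 47.97 C

47.97


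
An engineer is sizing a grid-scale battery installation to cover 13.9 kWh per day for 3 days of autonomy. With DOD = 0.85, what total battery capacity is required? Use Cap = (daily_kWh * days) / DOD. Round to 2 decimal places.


Total energy needed = daily * days = 13.9 * 3 = 41.7 kWh
Account for depth of discharge:
  Cap = total_energy / DOD = 41.7 / 0.85
  Cap = 49.06 kWh

49.06


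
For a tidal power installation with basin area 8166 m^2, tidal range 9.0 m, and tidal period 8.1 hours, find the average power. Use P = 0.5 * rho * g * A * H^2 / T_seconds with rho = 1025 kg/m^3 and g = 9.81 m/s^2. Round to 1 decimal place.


Convert period to seconds: T = 8.1 * 3600 = 29160.0 s
H^2 = 9.0^2 = 81.0
P = 0.5 * rho * g * A * H^2 / T
P = 0.5 * 1025 * 9.81 * 8166 * 81.0 / 29160.0
P = 114043.3 W

114043.3


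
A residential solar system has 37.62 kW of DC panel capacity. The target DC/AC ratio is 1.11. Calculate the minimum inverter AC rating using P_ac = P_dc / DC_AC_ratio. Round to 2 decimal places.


The inverter AC capacity is determined by the DC/AC ratio.
Given: P_dc = 37.62 kW, DC/AC ratio = 1.11
P_ac = P_dc / ratio = 37.62 / 1.11
P_ac = 33.89 kW

33.89


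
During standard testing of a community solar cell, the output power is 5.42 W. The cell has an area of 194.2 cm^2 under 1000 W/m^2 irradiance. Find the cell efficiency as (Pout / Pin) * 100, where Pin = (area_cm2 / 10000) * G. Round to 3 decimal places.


First compute the input power:
  Pin = area_cm2 / 10000 * G = 194.2 / 10000 * 1000 = 19.42 W
Then compute efficiency:
  Efficiency = (Pout / Pin) * 100 = (5.42 / 19.42) * 100
  Efficiency = 27.909%

27.909


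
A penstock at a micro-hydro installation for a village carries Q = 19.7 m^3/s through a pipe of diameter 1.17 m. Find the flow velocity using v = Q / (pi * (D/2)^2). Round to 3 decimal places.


Compute pipe cross-sectional area:
  A = pi * (D/2)^2 = pi * (1.17/2)^2 = 1.0751 m^2
Calculate velocity:
  v = Q / A = 19.7 / 1.0751
  v = 18.323 m/s

18.323


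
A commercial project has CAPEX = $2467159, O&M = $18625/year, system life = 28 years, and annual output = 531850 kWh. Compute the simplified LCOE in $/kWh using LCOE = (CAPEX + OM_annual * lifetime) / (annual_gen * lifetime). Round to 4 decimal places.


Total cost = CAPEX + OM * lifetime = 2467159 + 18625 * 28 = 2467159 + 521500 = 2988659
Total generation = annual * lifetime = 531850 * 28 = 14891800 kWh
LCOE = 2988659 / 14891800
LCOE = 0.2007 $/kWh

0.2007


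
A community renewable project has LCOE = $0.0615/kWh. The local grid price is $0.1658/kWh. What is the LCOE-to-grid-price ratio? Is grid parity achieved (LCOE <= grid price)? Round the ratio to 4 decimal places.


Compare LCOE to grid price:
  LCOE = $0.0615/kWh, Grid price = $0.1658/kWh
  Ratio = LCOE / grid_price = 0.0615 / 0.1658 = 0.3709
  Grid parity achieved (ratio <= 1)? yes

0.3709


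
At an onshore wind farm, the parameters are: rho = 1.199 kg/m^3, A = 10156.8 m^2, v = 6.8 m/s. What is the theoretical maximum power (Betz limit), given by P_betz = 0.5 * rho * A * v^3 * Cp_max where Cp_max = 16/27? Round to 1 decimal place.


The Betz coefficient Cp_max = 16/27 = 0.5926
v^3 = 6.8^3 = 314.432
P_betz = 0.5 * rho * A * v^3 * Cp_max
P_betz = 0.5 * 1.199 * 10156.8 * 314.432 * 0.5926
P_betz = 1134564.1 W

1134564.1


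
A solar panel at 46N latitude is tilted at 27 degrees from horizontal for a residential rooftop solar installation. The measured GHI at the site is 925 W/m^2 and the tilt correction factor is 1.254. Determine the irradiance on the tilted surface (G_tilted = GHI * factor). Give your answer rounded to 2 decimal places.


Identify the given values:
  GHI = 925 W/m^2, tilt correction factor = 1.254
Apply the formula G_tilted = GHI * factor:
  G_tilted = 925 * 1.254
  G_tilted = 1159.95 W/m^2

1159.95


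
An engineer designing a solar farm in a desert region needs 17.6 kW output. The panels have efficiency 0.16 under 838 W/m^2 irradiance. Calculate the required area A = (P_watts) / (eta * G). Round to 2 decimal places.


Convert target power to watts: P = 17.6 * 1000 = 17600.0 W
Compute denominator: eta * G = 0.16 * 838 = 134.08
Required area A = P / (eta * G) = 17600.0 / 134.08
A = 131.26 m^2

131.26


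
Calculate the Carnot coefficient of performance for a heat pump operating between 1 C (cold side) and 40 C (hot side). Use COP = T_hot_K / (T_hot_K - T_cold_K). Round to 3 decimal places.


Convert to Kelvin:
  T_hot = 40 + 273.15 = 313.15 K
  T_cold = 1 + 273.15 = 274.15 K
Apply Carnot COP formula:
  COP = T_hot_K / (T_hot_K - T_cold_K) = 313.15 / 39.0
  COP = 8.029

8.029


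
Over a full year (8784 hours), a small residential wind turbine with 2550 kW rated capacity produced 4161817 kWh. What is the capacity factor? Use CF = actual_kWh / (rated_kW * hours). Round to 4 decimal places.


Capacity factor = actual output / maximum possible output
Maximum possible = rated * hours = 2550 * 8784 = 22399200 kWh
CF = 4161817 / 22399200
CF = 0.1858

0.1858


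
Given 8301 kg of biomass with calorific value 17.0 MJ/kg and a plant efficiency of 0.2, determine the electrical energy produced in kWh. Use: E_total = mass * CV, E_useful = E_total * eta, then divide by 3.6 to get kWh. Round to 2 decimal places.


Total energy = mass * CV = 8301 * 17.0 = 141117.0 MJ
Useful energy = total * eta = 141117.0 * 0.2 = 28223.4 MJ
Convert to kWh: 28223.4 / 3.6
Useful energy = 7839.83 kWh

7839.83


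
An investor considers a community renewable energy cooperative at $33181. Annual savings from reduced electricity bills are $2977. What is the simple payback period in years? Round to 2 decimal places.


Simple payback period = initial cost / annual savings
Payback = 33181 / 2977
Payback = 11.15 years

11.15


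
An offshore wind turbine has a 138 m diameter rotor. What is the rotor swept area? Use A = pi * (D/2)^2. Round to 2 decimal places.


Compute the rotor radius:
  r = D / 2 = 138 / 2 = 69.0 m
Calculate swept area:
  A = pi * r^2 = pi * 69.0^2
  A = 14957.12 m^2

14957.12


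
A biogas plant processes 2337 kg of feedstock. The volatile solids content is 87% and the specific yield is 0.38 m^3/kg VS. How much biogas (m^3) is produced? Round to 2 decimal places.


Compute volatile solids:
  VS = mass * VS_fraction = 2337 * 0.87 = 2033.19 kg
Calculate biogas volume:
  Biogas = VS * specific_yield = 2033.19 * 0.38
  Biogas = 772.61 m^3

772.61


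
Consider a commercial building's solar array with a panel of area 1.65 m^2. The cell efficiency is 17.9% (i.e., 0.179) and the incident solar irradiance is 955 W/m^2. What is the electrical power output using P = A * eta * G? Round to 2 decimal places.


Use the solar power formula P = A * eta * G.
Given: A = 1.65 m^2, eta = 0.179, G = 955 W/m^2
P = 1.65 * 0.179 * 955
P = 282.06 W

282.06


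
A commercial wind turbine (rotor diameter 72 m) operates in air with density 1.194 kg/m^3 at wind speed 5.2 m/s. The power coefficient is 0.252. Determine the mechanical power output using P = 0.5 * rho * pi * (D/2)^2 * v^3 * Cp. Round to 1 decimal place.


Step 1 -- Compute swept area:
  A = pi * (D/2)^2 = pi * (72/2)^2 = 4071.5 m^2
Step 2 -- Apply wind power equation:
  P = 0.5 * rho * A * v^3 * Cp
  v^3 = 5.2^3 = 140.608
  P = 0.5 * 1.194 * 4071.5 * 140.608 * 0.252
  P = 86127.1 W

86127.1


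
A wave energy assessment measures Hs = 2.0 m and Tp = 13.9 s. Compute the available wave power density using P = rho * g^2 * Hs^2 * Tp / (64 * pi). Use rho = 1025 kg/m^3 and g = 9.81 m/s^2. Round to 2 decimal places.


Apply wave power formula:
  g^2 = 9.81^2 = 96.2361
  Hs^2 = 2.0^2 = 4.0
  Numerator = rho * g^2 * Hs^2 * Tp = 1025 * 96.2361 * 4.0 * 13.9 = 5484495.34
  Denominator = 64 * pi = 201.0619
  P = 5484495.34 / 201.0619 = 27277.64 W/m

27277.64


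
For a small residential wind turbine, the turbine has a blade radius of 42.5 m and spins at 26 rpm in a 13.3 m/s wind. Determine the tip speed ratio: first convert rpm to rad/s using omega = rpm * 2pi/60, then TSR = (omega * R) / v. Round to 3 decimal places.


Convert rotational speed to rad/s:
  omega = 26 * 2 * pi / 60 = 2.7227 rad/s
Compute tip speed:
  v_tip = omega * R = 2.7227 * 42.5 = 115.715 m/s
Tip speed ratio:
  TSR = v_tip / v_wind = 115.715 / 13.3 = 8.700

8.700


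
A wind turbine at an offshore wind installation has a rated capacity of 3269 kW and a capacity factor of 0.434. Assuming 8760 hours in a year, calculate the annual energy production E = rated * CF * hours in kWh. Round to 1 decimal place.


Annual energy = rated_kW * capacity_factor * hours_per_year
Given: P_rated = 3269 kW, CF = 0.434, hours = 8760
E = 3269 * 0.434 * 8760
E = 12428215.0 kWh

12428215.0


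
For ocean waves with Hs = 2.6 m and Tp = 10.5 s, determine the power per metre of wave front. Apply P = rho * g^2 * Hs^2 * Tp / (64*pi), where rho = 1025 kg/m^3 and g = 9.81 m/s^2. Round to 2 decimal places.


Apply wave power formula:
  g^2 = 9.81^2 = 96.2361
  Hs^2 = 2.6^2 = 6.76
  Numerator = rho * g^2 * Hs^2 * Tp = 1025 * 96.2361 * 6.76 * 10.5 = 7001609.34
  Denominator = 64 * pi = 201.0619
  P = 7001609.34 / 201.0619 = 34823.15 W/m

34823.15


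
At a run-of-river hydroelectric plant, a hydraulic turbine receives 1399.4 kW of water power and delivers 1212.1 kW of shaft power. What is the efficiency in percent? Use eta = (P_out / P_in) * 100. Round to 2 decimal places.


Turbine efficiency = (output power / input power) * 100
eta = (1212.1 / 1399.4) * 100
eta = 86.62%

86.62


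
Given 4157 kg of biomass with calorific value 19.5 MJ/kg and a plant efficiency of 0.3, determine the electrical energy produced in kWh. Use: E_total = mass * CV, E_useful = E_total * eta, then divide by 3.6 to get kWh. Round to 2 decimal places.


Total energy = mass * CV = 4157 * 19.5 = 81061.5 MJ
Useful energy = total * eta = 81061.5 * 0.3 = 24318.45 MJ
Convert to kWh: 24318.45 / 3.6
Useful energy = 6755.13 kWh

6755.13


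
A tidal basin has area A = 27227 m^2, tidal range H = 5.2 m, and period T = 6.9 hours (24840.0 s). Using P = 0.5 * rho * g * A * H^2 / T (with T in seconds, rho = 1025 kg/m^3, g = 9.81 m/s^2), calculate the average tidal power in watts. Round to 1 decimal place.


Convert period to seconds: T = 6.9 * 3600 = 24840.0 s
H^2 = 5.2^2 = 27.04
P = 0.5 * rho * g * A * H^2 / T
P = 0.5 * 1025 * 9.81 * 27227 * 27.04 / 24840.0
P = 149010.8 W

149010.8


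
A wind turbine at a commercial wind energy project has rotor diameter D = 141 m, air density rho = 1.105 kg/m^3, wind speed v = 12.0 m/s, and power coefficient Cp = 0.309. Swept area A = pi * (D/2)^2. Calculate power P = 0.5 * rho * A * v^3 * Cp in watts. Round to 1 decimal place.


Step 1 -- Compute swept area:
  A = pi * (D/2)^2 = pi * (141/2)^2 = 15614.5 m^2
Step 2 -- Apply wind power equation:
  P = 0.5 * rho * A * v^3 * Cp
  v^3 = 12.0^3 = 1728.0
  P = 0.5 * 1.105 * 15614.5 * 1728.0 * 0.309
  P = 4606410.2 W

4606410.2


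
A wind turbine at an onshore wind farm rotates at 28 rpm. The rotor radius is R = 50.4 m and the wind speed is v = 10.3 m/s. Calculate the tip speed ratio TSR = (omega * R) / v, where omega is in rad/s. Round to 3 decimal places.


Convert rotational speed to rad/s:
  omega = 28 * 2 * pi / 60 = 2.9322 rad/s
Compute tip speed:
  v_tip = omega * R = 2.9322 * 50.4 = 147.781 m/s
Tip speed ratio:
  TSR = v_tip / v_wind = 147.781 / 10.3 = 14.348

14.348


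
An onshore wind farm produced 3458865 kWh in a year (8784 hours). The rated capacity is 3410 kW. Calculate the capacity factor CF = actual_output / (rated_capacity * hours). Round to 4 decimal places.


Capacity factor = actual output / maximum possible output
Maximum possible = rated * hours = 3410 * 8784 = 29953440 kWh
CF = 3458865 / 29953440
CF = 0.1155

0.1155


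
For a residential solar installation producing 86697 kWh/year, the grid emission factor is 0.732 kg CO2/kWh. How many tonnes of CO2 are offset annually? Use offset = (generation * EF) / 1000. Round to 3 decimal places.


CO2 offset in kg = generation * emission_factor
CO2 offset = 86697 * 0.732 = 63462.2 kg
Convert to tonnes:
  CO2 offset = 63462.2 / 1000 = 63.462 tonnes

63.462


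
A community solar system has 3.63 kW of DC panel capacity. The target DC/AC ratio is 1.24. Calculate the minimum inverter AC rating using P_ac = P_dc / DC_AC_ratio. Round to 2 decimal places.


The inverter AC capacity is determined by the DC/AC ratio.
Given: P_dc = 3.63 kW, DC/AC ratio = 1.24
P_ac = P_dc / ratio = 3.63 / 1.24
P_ac = 2.93 kW

2.93


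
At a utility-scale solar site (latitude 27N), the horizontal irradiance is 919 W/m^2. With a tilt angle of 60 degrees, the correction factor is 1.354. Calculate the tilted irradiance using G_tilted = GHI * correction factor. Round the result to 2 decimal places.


Identify the given values:
  GHI = 919 W/m^2, tilt correction factor = 1.354
Apply the formula G_tilted = GHI * factor:
  G_tilted = 919 * 1.354
  G_tilted = 1244.33 W/m^2

1244.33


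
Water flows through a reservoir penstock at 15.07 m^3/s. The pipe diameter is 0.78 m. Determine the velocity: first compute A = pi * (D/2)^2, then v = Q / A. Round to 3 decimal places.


Compute pipe cross-sectional area:
  A = pi * (D/2)^2 = pi * (0.78/2)^2 = 0.4778 m^2
Calculate velocity:
  v = Q / A = 15.07 / 0.4778
  v = 31.538 m/s

31.538


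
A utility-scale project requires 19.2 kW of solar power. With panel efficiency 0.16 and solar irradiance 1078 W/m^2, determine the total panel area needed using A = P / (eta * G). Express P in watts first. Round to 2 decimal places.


Convert target power to watts: P = 19.2 * 1000 = 19200.0 W
Compute denominator: eta * G = 0.16 * 1078 = 172.48
Required area A = P / (eta * G) = 19200.0 / 172.48
A = 111.32 m^2

111.32


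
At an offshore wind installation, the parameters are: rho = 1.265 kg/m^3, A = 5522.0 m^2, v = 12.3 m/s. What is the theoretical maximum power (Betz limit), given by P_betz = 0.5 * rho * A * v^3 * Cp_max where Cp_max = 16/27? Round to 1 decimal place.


The Betz coefficient Cp_max = 16/27 = 0.5926
v^3 = 12.3^3 = 1860.867
P_betz = 0.5 * rho * A * v^3 * Cp_max
P_betz = 0.5 * 1.265 * 5522.0 * 1860.867 * 0.5926
P_betz = 3851487.4 W

3851487.4


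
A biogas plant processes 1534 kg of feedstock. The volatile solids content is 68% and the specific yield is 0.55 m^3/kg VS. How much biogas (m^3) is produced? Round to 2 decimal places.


Compute volatile solids:
  VS = mass * VS_fraction = 1534 * 0.68 = 1043.12 kg
Calculate biogas volume:
  Biogas = VS * specific_yield = 1043.12 * 0.55
  Biogas = 573.72 m^3

573.72


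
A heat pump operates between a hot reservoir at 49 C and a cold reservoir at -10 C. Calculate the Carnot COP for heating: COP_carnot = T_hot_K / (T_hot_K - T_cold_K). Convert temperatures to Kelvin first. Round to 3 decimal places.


Convert to Kelvin:
  T_hot = 49 + 273.15 = 322.15 K
  T_cold = -10 + 273.15 = 263.15 K
Apply Carnot COP formula:
  COP = T_hot_K / (T_hot_K - T_cold_K) = 322.15 / 59.0
  COP = 5.460

5.460


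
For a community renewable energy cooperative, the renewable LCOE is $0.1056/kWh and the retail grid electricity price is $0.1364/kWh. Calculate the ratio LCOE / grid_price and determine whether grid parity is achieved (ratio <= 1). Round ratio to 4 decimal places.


Compare LCOE to grid price:
  LCOE = $0.1056/kWh, Grid price = $0.1364/kWh
  Ratio = LCOE / grid_price = 0.1056 / 0.1364 = 0.7742
  Grid parity achieved (ratio <= 1)? yes

0.7742


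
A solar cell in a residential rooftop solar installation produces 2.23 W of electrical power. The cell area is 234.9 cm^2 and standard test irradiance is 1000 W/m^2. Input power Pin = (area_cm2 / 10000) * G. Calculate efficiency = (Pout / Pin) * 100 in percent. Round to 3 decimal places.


First compute the input power:
  Pin = area_cm2 / 10000 * G = 234.9 / 10000 * 1000 = 23.49 W
Then compute efficiency:
  Efficiency = (Pout / Pin) * 100 = (2.23 / 23.49) * 100
  Efficiency = 9.493%

9.493


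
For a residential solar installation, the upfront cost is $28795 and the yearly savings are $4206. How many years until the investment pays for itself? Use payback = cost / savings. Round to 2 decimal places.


Simple payback period = initial cost / annual savings
Payback = 28795 / 4206
Payback = 6.85 years

6.85


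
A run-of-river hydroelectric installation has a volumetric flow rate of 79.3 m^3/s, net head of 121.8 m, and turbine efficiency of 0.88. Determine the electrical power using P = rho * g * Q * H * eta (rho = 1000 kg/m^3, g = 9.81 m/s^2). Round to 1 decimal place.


Apply the hydropower formula P = rho * g * Q * H * eta
rho * g = 1000 * 9.81 = 9810.0
P = 9810.0 * 79.3 * 121.8 * 0.88
P = 83381970.7 W

83381970.7


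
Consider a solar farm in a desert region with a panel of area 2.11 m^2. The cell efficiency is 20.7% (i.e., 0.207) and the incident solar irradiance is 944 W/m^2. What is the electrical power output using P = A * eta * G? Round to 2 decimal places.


Use the solar power formula P = A * eta * G.
Given: A = 2.11 m^2, eta = 0.207, G = 944 W/m^2
P = 2.11 * 0.207 * 944
P = 412.31 W

412.31


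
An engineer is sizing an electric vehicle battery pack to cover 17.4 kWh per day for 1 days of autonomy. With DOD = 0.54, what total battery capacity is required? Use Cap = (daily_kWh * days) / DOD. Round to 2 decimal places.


Total energy needed = daily * days = 17.4 * 1 = 17.4 kWh
Account for depth of discharge:
  Cap = total_energy / DOD = 17.4 / 0.54
  Cap = 32.22 kWh

32.22


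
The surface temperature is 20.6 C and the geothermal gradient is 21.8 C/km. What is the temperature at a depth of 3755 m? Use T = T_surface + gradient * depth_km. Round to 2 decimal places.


Convert depth to km: 3755 / 1000 = 3.755 km
Temperature increase = gradient * depth_km = 21.8 * 3.755 = 81.86 C
Temperature at depth = T_surface + delta_T = 20.6 + 81.86
T = 102.46 C

102.46


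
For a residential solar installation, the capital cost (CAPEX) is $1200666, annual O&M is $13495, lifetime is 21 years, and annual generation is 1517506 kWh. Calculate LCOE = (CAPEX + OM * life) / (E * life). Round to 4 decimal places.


Total cost = CAPEX + OM * lifetime = 1200666 + 13495 * 21 = 1200666 + 283395 = 1484061
Total generation = annual * lifetime = 1517506 * 21 = 31867626 kWh
LCOE = 1484061 / 31867626
LCOE = 0.0466 $/kWh

0.0466


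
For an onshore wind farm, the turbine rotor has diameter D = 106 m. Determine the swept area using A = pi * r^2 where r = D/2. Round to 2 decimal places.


Compute the rotor radius:
  r = D / 2 = 106 / 2 = 53.0 m
Calculate swept area:
  A = pi * r^2 = pi * 53.0^2
  A = 8824.73 m^2

8824.73


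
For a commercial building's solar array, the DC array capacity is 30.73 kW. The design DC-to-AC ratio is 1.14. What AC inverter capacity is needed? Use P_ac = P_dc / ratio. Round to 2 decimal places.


The inverter AC capacity is determined by the DC/AC ratio.
Given: P_dc = 30.73 kW, DC/AC ratio = 1.14
P_ac = P_dc / ratio = 30.73 / 1.14
P_ac = 26.96 kW

26.96


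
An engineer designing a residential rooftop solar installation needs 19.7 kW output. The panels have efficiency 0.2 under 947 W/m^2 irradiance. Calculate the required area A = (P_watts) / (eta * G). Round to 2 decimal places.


Convert target power to watts: P = 19.7 * 1000 = 19700.0 W
Compute denominator: eta * G = 0.2 * 947 = 189.4
Required area A = P / (eta * G) = 19700.0 / 189.4
A = 104.01 m^2

104.01


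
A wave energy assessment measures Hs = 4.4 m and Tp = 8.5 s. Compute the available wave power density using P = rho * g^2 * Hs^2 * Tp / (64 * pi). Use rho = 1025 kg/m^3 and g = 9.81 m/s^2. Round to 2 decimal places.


Apply wave power formula:
  g^2 = 9.81^2 = 96.2361
  Hs^2 = 4.4^2 = 19.36
  Numerator = rho * g^2 * Hs^2 * Tp = 1025 * 96.2361 * 19.36 * 8.5 = 16232527.93
  Denominator = 64 * pi = 201.0619
  P = 16232527.93 / 201.0619 = 80733.97 W/m

80733.97


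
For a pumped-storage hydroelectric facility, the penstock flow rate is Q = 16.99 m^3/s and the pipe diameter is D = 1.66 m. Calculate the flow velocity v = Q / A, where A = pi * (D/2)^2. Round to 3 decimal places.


Compute pipe cross-sectional area:
  A = pi * (D/2)^2 = pi * (1.66/2)^2 = 2.1642 m^2
Calculate velocity:
  v = Q / A = 16.99 / 2.1642
  v = 7.850 m/s

7.850


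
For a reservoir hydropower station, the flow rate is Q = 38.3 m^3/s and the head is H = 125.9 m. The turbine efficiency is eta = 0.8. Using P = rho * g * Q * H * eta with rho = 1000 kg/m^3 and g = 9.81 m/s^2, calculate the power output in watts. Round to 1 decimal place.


Apply the hydropower formula P = rho * g * Q * H * eta
rho * g = 1000 * 9.81 = 9810.0
P = 9810.0 * 38.3 * 125.9 * 0.8
P = 37842820.6 W

37842820.6


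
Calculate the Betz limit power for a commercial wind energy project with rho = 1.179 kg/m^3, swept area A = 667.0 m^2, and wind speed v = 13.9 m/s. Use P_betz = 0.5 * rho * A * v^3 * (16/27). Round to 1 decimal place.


The Betz coefficient Cp_max = 16/27 = 0.5926
v^3 = 13.9^3 = 2685.619
P_betz = 0.5 * rho * A * v^3 * Cp_max
P_betz = 0.5 * 1.179 * 667.0 * 2685.619 * 0.5926
P_betz = 625763.6 W

625763.6


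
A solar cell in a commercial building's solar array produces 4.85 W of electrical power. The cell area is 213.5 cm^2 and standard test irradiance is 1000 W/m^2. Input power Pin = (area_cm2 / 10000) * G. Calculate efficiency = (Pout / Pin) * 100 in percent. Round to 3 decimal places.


First compute the input power:
  Pin = area_cm2 / 10000 * G = 213.5 / 10000 * 1000 = 21.35 W
Then compute efficiency:
  Efficiency = (Pout / Pin) * 100 = (4.85 / 21.35) * 100
  Efficiency = 22.717%

22.717


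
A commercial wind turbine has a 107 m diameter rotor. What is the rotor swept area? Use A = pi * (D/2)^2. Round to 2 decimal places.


Compute the rotor radius:
  r = D / 2 = 107 / 2 = 53.5 m
Calculate swept area:
  A = pi * r^2 = pi * 53.5^2
  A = 8992.02 m^2

8992.02


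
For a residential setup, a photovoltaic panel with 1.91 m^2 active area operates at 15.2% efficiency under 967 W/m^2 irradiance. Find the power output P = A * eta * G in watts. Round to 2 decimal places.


Use the solar power formula P = A * eta * G.
Given: A = 1.91 m^2, eta = 0.152, G = 967 W/m^2
P = 1.91 * 0.152 * 967
P = 280.74 W

280.74


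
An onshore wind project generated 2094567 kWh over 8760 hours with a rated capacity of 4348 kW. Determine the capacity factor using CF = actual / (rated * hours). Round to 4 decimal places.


Capacity factor = actual output / maximum possible output
Maximum possible = rated * hours = 4348 * 8760 = 38088480 kWh
CF = 2094567 / 38088480
CF = 0.0550

0.0550


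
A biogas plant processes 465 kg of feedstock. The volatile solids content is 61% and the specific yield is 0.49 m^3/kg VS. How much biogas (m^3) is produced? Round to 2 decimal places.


Compute volatile solids:
  VS = mass * VS_fraction = 465 * 0.61 = 283.65 kg
Calculate biogas volume:
  Biogas = VS * specific_yield = 283.65 * 0.49
  Biogas = 138.99 m^3

138.99


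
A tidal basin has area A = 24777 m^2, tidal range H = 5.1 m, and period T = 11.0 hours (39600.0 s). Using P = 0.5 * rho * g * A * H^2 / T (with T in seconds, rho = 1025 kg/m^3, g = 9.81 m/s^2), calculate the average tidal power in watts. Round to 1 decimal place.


Convert period to seconds: T = 11.0 * 3600 = 39600.0 s
H^2 = 5.1^2 = 26.01
P = 0.5 * rho * g * A * H^2 / T
P = 0.5 * 1025 * 9.81 * 24777 * 26.01 / 39600.0
P = 81819.5 W

81819.5


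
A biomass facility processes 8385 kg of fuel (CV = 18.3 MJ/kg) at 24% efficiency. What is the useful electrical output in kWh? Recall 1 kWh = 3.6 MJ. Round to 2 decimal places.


Total energy = mass * CV = 8385 * 18.3 = 153445.5 MJ
Useful energy = total * eta = 153445.5 * 0.24 = 36826.92 MJ
Convert to kWh: 36826.92 / 3.6
Useful energy = 10229.70 kWh

10229.70


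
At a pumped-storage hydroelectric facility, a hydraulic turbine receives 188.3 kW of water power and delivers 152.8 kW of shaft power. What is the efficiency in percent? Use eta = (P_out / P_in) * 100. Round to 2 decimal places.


Turbine efficiency = (output power / input power) * 100
eta = (152.8 / 188.3) * 100
eta = 81.15%

81.15


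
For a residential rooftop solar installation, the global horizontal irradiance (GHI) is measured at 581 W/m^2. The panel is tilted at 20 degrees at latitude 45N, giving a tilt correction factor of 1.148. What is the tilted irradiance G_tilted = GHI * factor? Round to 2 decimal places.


Identify the given values:
  GHI = 581 W/m^2, tilt correction factor = 1.148
Apply the formula G_tilted = GHI * factor:
  G_tilted = 581 * 1.148
  G_tilted = 666.99 W/m^2

666.99


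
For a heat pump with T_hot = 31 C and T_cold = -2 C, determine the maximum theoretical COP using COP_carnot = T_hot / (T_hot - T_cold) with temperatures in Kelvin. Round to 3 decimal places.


Convert to Kelvin:
  T_hot = 31 + 273.15 = 304.15 K
  T_cold = -2 + 273.15 = 271.15 K
Apply Carnot COP formula:
  COP = T_hot_K / (T_hot_K - T_cold_K) = 304.15 / 33.0
  COP = 9.217

9.217


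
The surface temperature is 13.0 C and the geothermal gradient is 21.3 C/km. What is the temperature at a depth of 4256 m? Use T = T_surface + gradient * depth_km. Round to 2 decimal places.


Convert depth to km: 4256 / 1000 = 4.256 km
Temperature increase = gradient * depth_km = 21.3 * 4.256 = 90.65 C
Temperature at depth = T_surface + delta_T = 13.0 + 90.65
T = 103.65 C

103.65


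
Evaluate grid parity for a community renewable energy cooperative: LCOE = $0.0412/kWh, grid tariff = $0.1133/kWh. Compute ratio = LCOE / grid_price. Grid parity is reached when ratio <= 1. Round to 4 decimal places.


Compare LCOE to grid price:
  LCOE = $0.0412/kWh, Grid price = $0.1133/kWh
  Ratio = LCOE / grid_price = 0.0412 / 0.1133 = 0.3636
  Grid parity achieved (ratio <= 1)? yes

0.3636
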